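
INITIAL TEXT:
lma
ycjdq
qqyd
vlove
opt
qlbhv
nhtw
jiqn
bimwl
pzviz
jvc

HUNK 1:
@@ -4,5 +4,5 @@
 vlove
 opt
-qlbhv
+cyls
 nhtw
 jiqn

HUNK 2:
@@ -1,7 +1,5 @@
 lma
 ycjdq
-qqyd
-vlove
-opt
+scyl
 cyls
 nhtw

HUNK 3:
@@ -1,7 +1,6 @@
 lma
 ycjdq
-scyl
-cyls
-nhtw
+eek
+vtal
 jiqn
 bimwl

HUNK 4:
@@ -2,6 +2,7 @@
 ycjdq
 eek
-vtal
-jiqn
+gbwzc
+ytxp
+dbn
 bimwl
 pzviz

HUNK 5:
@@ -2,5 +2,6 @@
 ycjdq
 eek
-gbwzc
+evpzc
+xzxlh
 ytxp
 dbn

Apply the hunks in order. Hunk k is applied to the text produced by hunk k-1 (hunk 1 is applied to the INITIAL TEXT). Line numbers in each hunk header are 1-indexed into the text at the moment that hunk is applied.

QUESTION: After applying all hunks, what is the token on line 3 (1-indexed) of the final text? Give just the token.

Answer: eek

Derivation:
Hunk 1: at line 4 remove [qlbhv] add [cyls] -> 11 lines: lma ycjdq qqyd vlove opt cyls nhtw jiqn bimwl pzviz jvc
Hunk 2: at line 1 remove [qqyd,vlove,opt] add [scyl] -> 9 lines: lma ycjdq scyl cyls nhtw jiqn bimwl pzviz jvc
Hunk 3: at line 1 remove [scyl,cyls,nhtw] add [eek,vtal] -> 8 lines: lma ycjdq eek vtal jiqn bimwl pzviz jvc
Hunk 4: at line 2 remove [vtal,jiqn] add [gbwzc,ytxp,dbn] -> 9 lines: lma ycjdq eek gbwzc ytxp dbn bimwl pzviz jvc
Hunk 5: at line 2 remove [gbwzc] add [evpzc,xzxlh] -> 10 lines: lma ycjdq eek evpzc xzxlh ytxp dbn bimwl pzviz jvc
Final line 3: eek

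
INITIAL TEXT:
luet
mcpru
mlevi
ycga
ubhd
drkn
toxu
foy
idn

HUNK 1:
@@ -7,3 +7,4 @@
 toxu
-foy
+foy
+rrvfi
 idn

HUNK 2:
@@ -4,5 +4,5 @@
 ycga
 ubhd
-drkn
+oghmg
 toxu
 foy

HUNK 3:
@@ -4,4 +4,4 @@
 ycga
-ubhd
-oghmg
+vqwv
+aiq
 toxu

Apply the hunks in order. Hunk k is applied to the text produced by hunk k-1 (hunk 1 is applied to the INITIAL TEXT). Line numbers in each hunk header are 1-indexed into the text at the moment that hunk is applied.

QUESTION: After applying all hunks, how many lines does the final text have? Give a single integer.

Hunk 1: at line 7 remove [foy] add [foy,rrvfi] -> 10 lines: luet mcpru mlevi ycga ubhd drkn toxu foy rrvfi idn
Hunk 2: at line 4 remove [drkn] add [oghmg] -> 10 lines: luet mcpru mlevi ycga ubhd oghmg toxu foy rrvfi idn
Hunk 3: at line 4 remove [ubhd,oghmg] add [vqwv,aiq] -> 10 lines: luet mcpru mlevi ycga vqwv aiq toxu foy rrvfi idn
Final line count: 10

Answer: 10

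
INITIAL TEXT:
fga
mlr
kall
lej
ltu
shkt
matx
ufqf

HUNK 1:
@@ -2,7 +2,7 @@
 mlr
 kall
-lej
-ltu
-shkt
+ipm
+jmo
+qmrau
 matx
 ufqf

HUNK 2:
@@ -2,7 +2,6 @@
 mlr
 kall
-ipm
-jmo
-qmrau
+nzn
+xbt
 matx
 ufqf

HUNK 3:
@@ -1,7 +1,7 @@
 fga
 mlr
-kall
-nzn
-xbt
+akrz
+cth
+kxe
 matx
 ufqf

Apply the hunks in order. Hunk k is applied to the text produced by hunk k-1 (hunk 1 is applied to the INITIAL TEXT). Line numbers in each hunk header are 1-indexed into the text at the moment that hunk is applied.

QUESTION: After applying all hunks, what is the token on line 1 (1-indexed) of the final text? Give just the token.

Hunk 1: at line 2 remove [lej,ltu,shkt] add [ipm,jmo,qmrau] -> 8 lines: fga mlr kall ipm jmo qmrau matx ufqf
Hunk 2: at line 2 remove [ipm,jmo,qmrau] add [nzn,xbt] -> 7 lines: fga mlr kall nzn xbt matx ufqf
Hunk 3: at line 1 remove [kall,nzn,xbt] add [akrz,cth,kxe] -> 7 lines: fga mlr akrz cth kxe matx ufqf
Final line 1: fga

Answer: fga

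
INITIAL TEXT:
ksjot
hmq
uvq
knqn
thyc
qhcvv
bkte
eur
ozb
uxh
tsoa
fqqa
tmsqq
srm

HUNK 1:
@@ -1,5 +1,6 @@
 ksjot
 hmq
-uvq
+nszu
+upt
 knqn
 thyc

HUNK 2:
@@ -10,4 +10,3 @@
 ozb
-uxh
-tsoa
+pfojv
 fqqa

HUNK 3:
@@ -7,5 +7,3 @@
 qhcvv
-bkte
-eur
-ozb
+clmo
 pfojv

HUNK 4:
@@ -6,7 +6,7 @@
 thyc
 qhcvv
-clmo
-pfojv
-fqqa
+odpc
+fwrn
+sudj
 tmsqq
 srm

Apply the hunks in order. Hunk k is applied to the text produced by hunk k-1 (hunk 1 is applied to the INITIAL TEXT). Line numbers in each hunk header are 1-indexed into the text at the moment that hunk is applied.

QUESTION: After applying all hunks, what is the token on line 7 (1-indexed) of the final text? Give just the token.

Hunk 1: at line 1 remove [uvq] add [nszu,upt] -> 15 lines: ksjot hmq nszu upt knqn thyc qhcvv bkte eur ozb uxh tsoa fqqa tmsqq srm
Hunk 2: at line 10 remove [uxh,tsoa] add [pfojv] -> 14 lines: ksjot hmq nszu upt knqn thyc qhcvv bkte eur ozb pfojv fqqa tmsqq srm
Hunk 3: at line 7 remove [bkte,eur,ozb] add [clmo] -> 12 lines: ksjot hmq nszu upt knqn thyc qhcvv clmo pfojv fqqa tmsqq srm
Hunk 4: at line 6 remove [clmo,pfojv,fqqa] add [odpc,fwrn,sudj] -> 12 lines: ksjot hmq nszu upt knqn thyc qhcvv odpc fwrn sudj tmsqq srm
Final line 7: qhcvv

Answer: qhcvv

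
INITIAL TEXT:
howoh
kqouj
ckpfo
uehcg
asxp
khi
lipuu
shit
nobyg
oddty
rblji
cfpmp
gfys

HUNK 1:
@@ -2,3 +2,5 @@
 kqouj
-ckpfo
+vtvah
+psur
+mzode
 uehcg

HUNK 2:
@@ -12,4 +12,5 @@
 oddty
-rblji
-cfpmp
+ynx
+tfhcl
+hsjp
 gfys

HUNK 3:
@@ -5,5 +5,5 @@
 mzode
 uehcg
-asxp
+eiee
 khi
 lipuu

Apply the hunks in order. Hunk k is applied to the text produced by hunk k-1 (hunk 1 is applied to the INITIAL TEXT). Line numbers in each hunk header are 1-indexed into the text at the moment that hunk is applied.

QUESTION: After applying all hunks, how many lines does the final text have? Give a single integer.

Answer: 16

Derivation:
Hunk 1: at line 2 remove [ckpfo] add [vtvah,psur,mzode] -> 15 lines: howoh kqouj vtvah psur mzode uehcg asxp khi lipuu shit nobyg oddty rblji cfpmp gfys
Hunk 2: at line 12 remove [rblji,cfpmp] add [ynx,tfhcl,hsjp] -> 16 lines: howoh kqouj vtvah psur mzode uehcg asxp khi lipuu shit nobyg oddty ynx tfhcl hsjp gfys
Hunk 3: at line 5 remove [asxp] add [eiee] -> 16 lines: howoh kqouj vtvah psur mzode uehcg eiee khi lipuu shit nobyg oddty ynx tfhcl hsjp gfys
Final line count: 16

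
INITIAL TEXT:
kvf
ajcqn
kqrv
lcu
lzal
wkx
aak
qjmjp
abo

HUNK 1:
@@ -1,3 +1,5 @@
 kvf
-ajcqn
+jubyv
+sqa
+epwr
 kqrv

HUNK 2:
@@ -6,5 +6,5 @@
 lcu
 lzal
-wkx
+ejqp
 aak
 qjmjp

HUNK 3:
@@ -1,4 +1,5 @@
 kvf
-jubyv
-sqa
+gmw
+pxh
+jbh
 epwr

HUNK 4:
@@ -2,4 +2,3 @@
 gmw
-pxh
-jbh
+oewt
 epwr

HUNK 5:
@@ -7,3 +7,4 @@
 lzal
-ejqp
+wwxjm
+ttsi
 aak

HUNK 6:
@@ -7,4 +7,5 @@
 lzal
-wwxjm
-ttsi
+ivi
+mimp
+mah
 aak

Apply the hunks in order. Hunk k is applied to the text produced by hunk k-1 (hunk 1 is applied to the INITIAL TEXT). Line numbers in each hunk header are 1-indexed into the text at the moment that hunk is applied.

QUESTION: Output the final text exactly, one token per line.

Hunk 1: at line 1 remove [ajcqn] add [jubyv,sqa,epwr] -> 11 lines: kvf jubyv sqa epwr kqrv lcu lzal wkx aak qjmjp abo
Hunk 2: at line 6 remove [wkx] add [ejqp] -> 11 lines: kvf jubyv sqa epwr kqrv lcu lzal ejqp aak qjmjp abo
Hunk 3: at line 1 remove [jubyv,sqa] add [gmw,pxh,jbh] -> 12 lines: kvf gmw pxh jbh epwr kqrv lcu lzal ejqp aak qjmjp abo
Hunk 4: at line 2 remove [pxh,jbh] add [oewt] -> 11 lines: kvf gmw oewt epwr kqrv lcu lzal ejqp aak qjmjp abo
Hunk 5: at line 7 remove [ejqp] add [wwxjm,ttsi] -> 12 lines: kvf gmw oewt epwr kqrv lcu lzal wwxjm ttsi aak qjmjp abo
Hunk 6: at line 7 remove [wwxjm,ttsi] add [ivi,mimp,mah] -> 13 lines: kvf gmw oewt epwr kqrv lcu lzal ivi mimp mah aak qjmjp abo

Answer: kvf
gmw
oewt
epwr
kqrv
lcu
lzal
ivi
mimp
mah
aak
qjmjp
abo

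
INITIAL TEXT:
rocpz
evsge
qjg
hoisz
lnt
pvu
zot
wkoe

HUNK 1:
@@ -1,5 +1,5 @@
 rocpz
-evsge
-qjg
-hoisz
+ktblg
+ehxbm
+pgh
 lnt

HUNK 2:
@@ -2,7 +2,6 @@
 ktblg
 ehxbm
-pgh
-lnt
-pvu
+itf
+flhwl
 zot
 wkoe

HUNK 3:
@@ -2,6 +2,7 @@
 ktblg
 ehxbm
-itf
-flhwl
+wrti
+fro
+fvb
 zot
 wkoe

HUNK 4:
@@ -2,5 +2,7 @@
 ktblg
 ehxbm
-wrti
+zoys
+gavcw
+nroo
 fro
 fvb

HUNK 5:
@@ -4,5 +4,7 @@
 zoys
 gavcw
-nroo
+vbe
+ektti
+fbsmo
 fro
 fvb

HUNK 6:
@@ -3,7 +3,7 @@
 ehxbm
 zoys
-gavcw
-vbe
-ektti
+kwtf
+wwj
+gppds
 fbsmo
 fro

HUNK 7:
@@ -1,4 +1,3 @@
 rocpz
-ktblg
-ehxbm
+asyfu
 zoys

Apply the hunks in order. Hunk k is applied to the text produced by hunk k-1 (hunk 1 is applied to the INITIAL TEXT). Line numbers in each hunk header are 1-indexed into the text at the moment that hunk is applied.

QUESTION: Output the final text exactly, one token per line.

Hunk 1: at line 1 remove [evsge,qjg,hoisz] add [ktblg,ehxbm,pgh] -> 8 lines: rocpz ktblg ehxbm pgh lnt pvu zot wkoe
Hunk 2: at line 2 remove [pgh,lnt,pvu] add [itf,flhwl] -> 7 lines: rocpz ktblg ehxbm itf flhwl zot wkoe
Hunk 3: at line 2 remove [itf,flhwl] add [wrti,fro,fvb] -> 8 lines: rocpz ktblg ehxbm wrti fro fvb zot wkoe
Hunk 4: at line 2 remove [wrti] add [zoys,gavcw,nroo] -> 10 lines: rocpz ktblg ehxbm zoys gavcw nroo fro fvb zot wkoe
Hunk 5: at line 4 remove [nroo] add [vbe,ektti,fbsmo] -> 12 lines: rocpz ktblg ehxbm zoys gavcw vbe ektti fbsmo fro fvb zot wkoe
Hunk 6: at line 3 remove [gavcw,vbe,ektti] add [kwtf,wwj,gppds] -> 12 lines: rocpz ktblg ehxbm zoys kwtf wwj gppds fbsmo fro fvb zot wkoe
Hunk 7: at line 1 remove [ktblg,ehxbm] add [asyfu] -> 11 lines: rocpz asyfu zoys kwtf wwj gppds fbsmo fro fvb zot wkoe

Answer: rocpz
asyfu
zoys
kwtf
wwj
gppds
fbsmo
fro
fvb
zot
wkoe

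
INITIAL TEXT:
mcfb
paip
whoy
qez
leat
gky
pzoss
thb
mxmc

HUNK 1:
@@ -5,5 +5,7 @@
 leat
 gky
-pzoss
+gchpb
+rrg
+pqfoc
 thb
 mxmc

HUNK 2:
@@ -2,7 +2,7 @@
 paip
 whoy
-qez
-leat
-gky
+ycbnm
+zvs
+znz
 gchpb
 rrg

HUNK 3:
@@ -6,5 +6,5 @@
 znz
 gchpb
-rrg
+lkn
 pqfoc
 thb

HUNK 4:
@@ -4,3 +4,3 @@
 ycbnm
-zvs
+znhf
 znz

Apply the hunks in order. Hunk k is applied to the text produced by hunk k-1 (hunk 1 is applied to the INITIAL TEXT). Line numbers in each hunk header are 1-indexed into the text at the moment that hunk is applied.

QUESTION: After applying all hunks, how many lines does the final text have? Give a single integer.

Hunk 1: at line 5 remove [pzoss] add [gchpb,rrg,pqfoc] -> 11 lines: mcfb paip whoy qez leat gky gchpb rrg pqfoc thb mxmc
Hunk 2: at line 2 remove [qez,leat,gky] add [ycbnm,zvs,znz] -> 11 lines: mcfb paip whoy ycbnm zvs znz gchpb rrg pqfoc thb mxmc
Hunk 3: at line 6 remove [rrg] add [lkn] -> 11 lines: mcfb paip whoy ycbnm zvs znz gchpb lkn pqfoc thb mxmc
Hunk 4: at line 4 remove [zvs] add [znhf] -> 11 lines: mcfb paip whoy ycbnm znhf znz gchpb lkn pqfoc thb mxmc
Final line count: 11

Answer: 11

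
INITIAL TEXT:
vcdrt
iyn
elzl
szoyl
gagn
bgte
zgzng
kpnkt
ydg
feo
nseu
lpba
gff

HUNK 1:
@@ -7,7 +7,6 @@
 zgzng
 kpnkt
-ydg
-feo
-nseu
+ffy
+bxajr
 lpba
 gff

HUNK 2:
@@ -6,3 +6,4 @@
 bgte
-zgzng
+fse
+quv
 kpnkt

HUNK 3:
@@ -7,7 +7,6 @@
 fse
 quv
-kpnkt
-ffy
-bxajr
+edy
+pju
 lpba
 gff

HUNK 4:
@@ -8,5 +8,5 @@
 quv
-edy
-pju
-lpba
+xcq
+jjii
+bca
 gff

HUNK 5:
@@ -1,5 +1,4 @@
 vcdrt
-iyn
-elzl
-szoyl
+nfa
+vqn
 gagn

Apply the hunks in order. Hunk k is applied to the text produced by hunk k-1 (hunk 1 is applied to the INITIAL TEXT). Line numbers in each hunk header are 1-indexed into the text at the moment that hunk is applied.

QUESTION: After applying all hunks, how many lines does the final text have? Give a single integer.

Hunk 1: at line 7 remove [ydg,feo,nseu] add [ffy,bxajr] -> 12 lines: vcdrt iyn elzl szoyl gagn bgte zgzng kpnkt ffy bxajr lpba gff
Hunk 2: at line 6 remove [zgzng] add [fse,quv] -> 13 lines: vcdrt iyn elzl szoyl gagn bgte fse quv kpnkt ffy bxajr lpba gff
Hunk 3: at line 7 remove [kpnkt,ffy,bxajr] add [edy,pju] -> 12 lines: vcdrt iyn elzl szoyl gagn bgte fse quv edy pju lpba gff
Hunk 4: at line 8 remove [edy,pju,lpba] add [xcq,jjii,bca] -> 12 lines: vcdrt iyn elzl szoyl gagn bgte fse quv xcq jjii bca gff
Hunk 5: at line 1 remove [iyn,elzl,szoyl] add [nfa,vqn] -> 11 lines: vcdrt nfa vqn gagn bgte fse quv xcq jjii bca gff
Final line count: 11

Answer: 11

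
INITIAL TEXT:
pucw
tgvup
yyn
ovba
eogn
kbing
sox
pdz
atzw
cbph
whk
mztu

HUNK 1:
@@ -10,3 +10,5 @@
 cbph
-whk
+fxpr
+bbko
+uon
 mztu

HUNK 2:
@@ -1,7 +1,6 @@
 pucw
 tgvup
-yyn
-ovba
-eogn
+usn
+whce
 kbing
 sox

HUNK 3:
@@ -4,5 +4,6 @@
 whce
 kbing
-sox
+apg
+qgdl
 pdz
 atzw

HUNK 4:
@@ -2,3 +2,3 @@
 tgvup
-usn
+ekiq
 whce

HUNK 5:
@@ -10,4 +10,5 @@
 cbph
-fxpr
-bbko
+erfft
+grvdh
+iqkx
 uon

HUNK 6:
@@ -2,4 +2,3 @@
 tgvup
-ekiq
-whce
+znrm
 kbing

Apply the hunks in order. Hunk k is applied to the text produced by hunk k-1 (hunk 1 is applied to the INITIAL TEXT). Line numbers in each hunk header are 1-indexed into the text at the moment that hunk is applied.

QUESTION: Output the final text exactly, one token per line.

Answer: pucw
tgvup
znrm
kbing
apg
qgdl
pdz
atzw
cbph
erfft
grvdh
iqkx
uon
mztu

Derivation:
Hunk 1: at line 10 remove [whk] add [fxpr,bbko,uon] -> 14 lines: pucw tgvup yyn ovba eogn kbing sox pdz atzw cbph fxpr bbko uon mztu
Hunk 2: at line 1 remove [yyn,ovba,eogn] add [usn,whce] -> 13 lines: pucw tgvup usn whce kbing sox pdz atzw cbph fxpr bbko uon mztu
Hunk 3: at line 4 remove [sox] add [apg,qgdl] -> 14 lines: pucw tgvup usn whce kbing apg qgdl pdz atzw cbph fxpr bbko uon mztu
Hunk 4: at line 2 remove [usn] add [ekiq] -> 14 lines: pucw tgvup ekiq whce kbing apg qgdl pdz atzw cbph fxpr bbko uon mztu
Hunk 5: at line 10 remove [fxpr,bbko] add [erfft,grvdh,iqkx] -> 15 lines: pucw tgvup ekiq whce kbing apg qgdl pdz atzw cbph erfft grvdh iqkx uon mztu
Hunk 6: at line 2 remove [ekiq,whce] add [znrm] -> 14 lines: pucw tgvup znrm kbing apg qgdl pdz atzw cbph erfft grvdh iqkx uon mztu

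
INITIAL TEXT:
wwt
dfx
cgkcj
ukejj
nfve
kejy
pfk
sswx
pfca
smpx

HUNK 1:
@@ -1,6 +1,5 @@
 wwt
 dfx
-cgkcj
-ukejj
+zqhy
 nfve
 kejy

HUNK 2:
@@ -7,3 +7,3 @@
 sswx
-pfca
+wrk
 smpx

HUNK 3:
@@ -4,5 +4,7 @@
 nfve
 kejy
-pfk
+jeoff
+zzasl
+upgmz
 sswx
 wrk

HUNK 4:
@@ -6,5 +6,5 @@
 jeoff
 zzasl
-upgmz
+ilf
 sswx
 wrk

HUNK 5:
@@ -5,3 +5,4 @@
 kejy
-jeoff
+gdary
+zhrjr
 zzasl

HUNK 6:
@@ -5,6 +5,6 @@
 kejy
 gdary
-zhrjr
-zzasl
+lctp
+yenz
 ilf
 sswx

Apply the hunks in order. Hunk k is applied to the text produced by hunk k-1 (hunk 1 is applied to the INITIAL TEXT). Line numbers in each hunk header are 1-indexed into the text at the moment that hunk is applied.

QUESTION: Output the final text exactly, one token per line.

Answer: wwt
dfx
zqhy
nfve
kejy
gdary
lctp
yenz
ilf
sswx
wrk
smpx

Derivation:
Hunk 1: at line 1 remove [cgkcj,ukejj] add [zqhy] -> 9 lines: wwt dfx zqhy nfve kejy pfk sswx pfca smpx
Hunk 2: at line 7 remove [pfca] add [wrk] -> 9 lines: wwt dfx zqhy nfve kejy pfk sswx wrk smpx
Hunk 3: at line 4 remove [pfk] add [jeoff,zzasl,upgmz] -> 11 lines: wwt dfx zqhy nfve kejy jeoff zzasl upgmz sswx wrk smpx
Hunk 4: at line 6 remove [upgmz] add [ilf] -> 11 lines: wwt dfx zqhy nfve kejy jeoff zzasl ilf sswx wrk smpx
Hunk 5: at line 5 remove [jeoff] add [gdary,zhrjr] -> 12 lines: wwt dfx zqhy nfve kejy gdary zhrjr zzasl ilf sswx wrk smpx
Hunk 6: at line 5 remove [zhrjr,zzasl] add [lctp,yenz] -> 12 lines: wwt dfx zqhy nfve kejy gdary lctp yenz ilf sswx wrk smpx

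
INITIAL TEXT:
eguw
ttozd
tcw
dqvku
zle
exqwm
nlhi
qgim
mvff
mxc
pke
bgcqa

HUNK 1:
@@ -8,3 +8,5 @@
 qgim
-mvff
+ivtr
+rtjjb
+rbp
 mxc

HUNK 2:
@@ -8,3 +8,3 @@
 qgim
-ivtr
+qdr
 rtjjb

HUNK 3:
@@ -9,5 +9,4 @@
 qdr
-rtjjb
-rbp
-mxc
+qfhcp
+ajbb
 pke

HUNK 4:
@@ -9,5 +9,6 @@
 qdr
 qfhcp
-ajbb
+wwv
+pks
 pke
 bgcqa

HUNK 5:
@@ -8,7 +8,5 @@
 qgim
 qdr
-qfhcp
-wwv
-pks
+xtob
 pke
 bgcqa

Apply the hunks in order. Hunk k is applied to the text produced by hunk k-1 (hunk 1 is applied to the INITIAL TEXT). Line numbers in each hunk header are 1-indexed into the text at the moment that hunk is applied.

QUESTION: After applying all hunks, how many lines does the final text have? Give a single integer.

Hunk 1: at line 8 remove [mvff] add [ivtr,rtjjb,rbp] -> 14 lines: eguw ttozd tcw dqvku zle exqwm nlhi qgim ivtr rtjjb rbp mxc pke bgcqa
Hunk 2: at line 8 remove [ivtr] add [qdr] -> 14 lines: eguw ttozd tcw dqvku zle exqwm nlhi qgim qdr rtjjb rbp mxc pke bgcqa
Hunk 3: at line 9 remove [rtjjb,rbp,mxc] add [qfhcp,ajbb] -> 13 lines: eguw ttozd tcw dqvku zle exqwm nlhi qgim qdr qfhcp ajbb pke bgcqa
Hunk 4: at line 9 remove [ajbb] add [wwv,pks] -> 14 lines: eguw ttozd tcw dqvku zle exqwm nlhi qgim qdr qfhcp wwv pks pke bgcqa
Hunk 5: at line 8 remove [qfhcp,wwv,pks] add [xtob] -> 12 lines: eguw ttozd tcw dqvku zle exqwm nlhi qgim qdr xtob pke bgcqa
Final line count: 12

Answer: 12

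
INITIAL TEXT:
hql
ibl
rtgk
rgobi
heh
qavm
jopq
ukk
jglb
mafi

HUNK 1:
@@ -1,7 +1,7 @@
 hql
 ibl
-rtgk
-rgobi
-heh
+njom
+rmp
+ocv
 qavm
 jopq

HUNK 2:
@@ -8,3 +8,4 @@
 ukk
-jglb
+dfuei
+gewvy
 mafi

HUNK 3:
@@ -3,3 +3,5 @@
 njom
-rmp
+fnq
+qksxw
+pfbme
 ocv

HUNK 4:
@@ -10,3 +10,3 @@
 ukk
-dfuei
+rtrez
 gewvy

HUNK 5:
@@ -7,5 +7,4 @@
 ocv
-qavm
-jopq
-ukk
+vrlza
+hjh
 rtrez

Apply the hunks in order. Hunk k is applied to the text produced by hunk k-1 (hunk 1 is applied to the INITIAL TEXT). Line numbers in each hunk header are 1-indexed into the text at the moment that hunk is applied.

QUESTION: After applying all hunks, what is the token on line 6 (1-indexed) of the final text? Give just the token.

Hunk 1: at line 1 remove [rtgk,rgobi,heh] add [njom,rmp,ocv] -> 10 lines: hql ibl njom rmp ocv qavm jopq ukk jglb mafi
Hunk 2: at line 8 remove [jglb] add [dfuei,gewvy] -> 11 lines: hql ibl njom rmp ocv qavm jopq ukk dfuei gewvy mafi
Hunk 3: at line 3 remove [rmp] add [fnq,qksxw,pfbme] -> 13 lines: hql ibl njom fnq qksxw pfbme ocv qavm jopq ukk dfuei gewvy mafi
Hunk 4: at line 10 remove [dfuei] add [rtrez] -> 13 lines: hql ibl njom fnq qksxw pfbme ocv qavm jopq ukk rtrez gewvy mafi
Hunk 5: at line 7 remove [qavm,jopq,ukk] add [vrlza,hjh] -> 12 lines: hql ibl njom fnq qksxw pfbme ocv vrlza hjh rtrez gewvy mafi
Final line 6: pfbme

Answer: pfbme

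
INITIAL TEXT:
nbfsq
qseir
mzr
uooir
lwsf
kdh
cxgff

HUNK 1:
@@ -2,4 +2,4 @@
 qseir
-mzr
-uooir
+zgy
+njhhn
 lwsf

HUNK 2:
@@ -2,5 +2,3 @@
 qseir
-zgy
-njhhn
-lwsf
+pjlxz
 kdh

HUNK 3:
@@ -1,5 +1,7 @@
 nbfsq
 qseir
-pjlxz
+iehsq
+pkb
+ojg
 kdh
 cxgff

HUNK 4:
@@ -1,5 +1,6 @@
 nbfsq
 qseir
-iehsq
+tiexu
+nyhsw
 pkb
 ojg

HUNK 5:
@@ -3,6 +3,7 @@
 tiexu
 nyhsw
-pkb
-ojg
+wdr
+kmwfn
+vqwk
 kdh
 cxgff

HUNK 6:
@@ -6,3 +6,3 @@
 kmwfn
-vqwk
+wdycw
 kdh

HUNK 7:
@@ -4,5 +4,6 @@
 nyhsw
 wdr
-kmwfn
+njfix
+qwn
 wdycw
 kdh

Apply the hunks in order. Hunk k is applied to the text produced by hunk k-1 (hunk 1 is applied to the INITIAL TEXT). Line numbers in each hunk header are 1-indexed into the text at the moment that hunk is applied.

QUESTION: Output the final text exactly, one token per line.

Answer: nbfsq
qseir
tiexu
nyhsw
wdr
njfix
qwn
wdycw
kdh
cxgff

Derivation:
Hunk 1: at line 2 remove [mzr,uooir] add [zgy,njhhn] -> 7 lines: nbfsq qseir zgy njhhn lwsf kdh cxgff
Hunk 2: at line 2 remove [zgy,njhhn,lwsf] add [pjlxz] -> 5 lines: nbfsq qseir pjlxz kdh cxgff
Hunk 3: at line 1 remove [pjlxz] add [iehsq,pkb,ojg] -> 7 lines: nbfsq qseir iehsq pkb ojg kdh cxgff
Hunk 4: at line 1 remove [iehsq] add [tiexu,nyhsw] -> 8 lines: nbfsq qseir tiexu nyhsw pkb ojg kdh cxgff
Hunk 5: at line 3 remove [pkb,ojg] add [wdr,kmwfn,vqwk] -> 9 lines: nbfsq qseir tiexu nyhsw wdr kmwfn vqwk kdh cxgff
Hunk 6: at line 6 remove [vqwk] add [wdycw] -> 9 lines: nbfsq qseir tiexu nyhsw wdr kmwfn wdycw kdh cxgff
Hunk 7: at line 4 remove [kmwfn] add [njfix,qwn] -> 10 lines: nbfsq qseir tiexu nyhsw wdr njfix qwn wdycw kdh cxgff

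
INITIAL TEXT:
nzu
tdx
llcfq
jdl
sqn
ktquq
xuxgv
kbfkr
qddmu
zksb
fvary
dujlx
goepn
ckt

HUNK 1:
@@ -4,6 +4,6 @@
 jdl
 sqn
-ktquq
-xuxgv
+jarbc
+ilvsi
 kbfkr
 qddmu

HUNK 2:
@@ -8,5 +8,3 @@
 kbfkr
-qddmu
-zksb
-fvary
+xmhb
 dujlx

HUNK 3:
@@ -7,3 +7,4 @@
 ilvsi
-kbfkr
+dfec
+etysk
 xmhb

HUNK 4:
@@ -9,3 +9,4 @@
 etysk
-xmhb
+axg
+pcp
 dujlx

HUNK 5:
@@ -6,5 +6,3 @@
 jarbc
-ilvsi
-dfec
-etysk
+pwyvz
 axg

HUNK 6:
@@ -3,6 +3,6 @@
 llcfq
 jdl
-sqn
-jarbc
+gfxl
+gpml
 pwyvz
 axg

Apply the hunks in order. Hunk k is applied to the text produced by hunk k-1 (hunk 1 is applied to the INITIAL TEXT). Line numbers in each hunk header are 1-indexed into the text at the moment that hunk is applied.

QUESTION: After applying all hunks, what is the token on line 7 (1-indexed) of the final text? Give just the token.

Answer: pwyvz

Derivation:
Hunk 1: at line 4 remove [ktquq,xuxgv] add [jarbc,ilvsi] -> 14 lines: nzu tdx llcfq jdl sqn jarbc ilvsi kbfkr qddmu zksb fvary dujlx goepn ckt
Hunk 2: at line 8 remove [qddmu,zksb,fvary] add [xmhb] -> 12 lines: nzu tdx llcfq jdl sqn jarbc ilvsi kbfkr xmhb dujlx goepn ckt
Hunk 3: at line 7 remove [kbfkr] add [dfec,etysk] -> 13 lines: nzu tdx llcfq jdl sqn jarbc ilvsi dfec etysk xmhb dujlx goepn ckt
Hunk 4: at line 9 remove [xmhb] add [axg,pcp] -> 14 lines: nzu tdx llcfq jdl sqn jarbc ilvsi dfec etysk axg pcp dujlx goepn ckt
Hunk 5: at line 6 remove [ilvsi,dfec,etysk] add [pwyvz] -> 12 lines: nzu tdx llcfq jdl sqn jarbc pwyvz axg pcp dujlx goepn ckt
Hunk 6: at line 3 remove [sqn,jarbc] add [gfxl,gpml] -> 12 lines: nzu tdx llcfq jdl gfxl gpml pwyvz axg pcp dujlx goepn ckt
Final line 7: pwyvz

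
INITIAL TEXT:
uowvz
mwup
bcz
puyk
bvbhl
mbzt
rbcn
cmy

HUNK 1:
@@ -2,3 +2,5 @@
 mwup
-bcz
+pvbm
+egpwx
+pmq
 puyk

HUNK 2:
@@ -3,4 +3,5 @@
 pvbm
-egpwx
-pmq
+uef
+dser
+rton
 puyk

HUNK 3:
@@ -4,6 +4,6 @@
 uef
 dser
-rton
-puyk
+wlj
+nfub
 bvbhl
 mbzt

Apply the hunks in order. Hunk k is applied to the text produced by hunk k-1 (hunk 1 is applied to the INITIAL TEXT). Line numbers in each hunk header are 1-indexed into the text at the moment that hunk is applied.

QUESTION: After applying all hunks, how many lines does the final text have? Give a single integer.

Hunk 1: at line 2 remove [bcz] add [pvbm,egpwx,pmq] -> 10 lines: uowvz mwup pvbm egpwx pmq puyk bvbhl mbzt rbcn cmy
Hunk 2: at line 3 remove [egpwx,pmq] add [uef,dser,rton] -> 11 lines: uowvz mwup pvbm uef dser rton puyk bvbhl mbzt rbcn cmy
Hunk 3: at line 4 remove [rton,puyk] add [wlj,nfub] -> 11 lines: uowvz mwup pvbm uef dser wlj nfub bvbhl mbzt rbcn cmy
Final line count: 11

Answer: 11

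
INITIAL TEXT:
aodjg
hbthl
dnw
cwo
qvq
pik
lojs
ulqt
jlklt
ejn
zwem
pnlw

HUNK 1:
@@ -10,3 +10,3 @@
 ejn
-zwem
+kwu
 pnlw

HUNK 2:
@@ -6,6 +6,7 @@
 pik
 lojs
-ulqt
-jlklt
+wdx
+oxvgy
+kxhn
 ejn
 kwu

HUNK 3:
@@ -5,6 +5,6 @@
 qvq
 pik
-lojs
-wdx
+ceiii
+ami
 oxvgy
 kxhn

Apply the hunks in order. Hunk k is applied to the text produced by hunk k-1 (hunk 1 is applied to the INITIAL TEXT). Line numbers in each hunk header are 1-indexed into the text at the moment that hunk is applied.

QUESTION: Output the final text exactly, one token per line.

Answer: aodjg
hbthl
dnw
cwo
qvq
pik
ceiii
ami
oxvgy
kxhn
ejn
kwu
pnlw

Derivation:
Hunk 1: at line 10 remove [zwem] add [kwu] -> 12 lines: aodjg hbthl dnw cwo qvq pik lojs ulqt jlklt ejn kwu pnlw
Hunk 2: at line 6 remove [ulqt,jlklt] add [wdx,oxvgy,kxhn] -> 13 lines: aodjg hbthl dnw cwo qvq pik lojs wdx oxvgy kxhn ejn kwu pnlw
Hunk 3: at line 5 remove [lojs,wdx] add [ceiii,ami] -> 13 lines: aodjg hbthl dnw cwo qvq pik ceiii ami oxvgy kxhn ejn kwu pnlw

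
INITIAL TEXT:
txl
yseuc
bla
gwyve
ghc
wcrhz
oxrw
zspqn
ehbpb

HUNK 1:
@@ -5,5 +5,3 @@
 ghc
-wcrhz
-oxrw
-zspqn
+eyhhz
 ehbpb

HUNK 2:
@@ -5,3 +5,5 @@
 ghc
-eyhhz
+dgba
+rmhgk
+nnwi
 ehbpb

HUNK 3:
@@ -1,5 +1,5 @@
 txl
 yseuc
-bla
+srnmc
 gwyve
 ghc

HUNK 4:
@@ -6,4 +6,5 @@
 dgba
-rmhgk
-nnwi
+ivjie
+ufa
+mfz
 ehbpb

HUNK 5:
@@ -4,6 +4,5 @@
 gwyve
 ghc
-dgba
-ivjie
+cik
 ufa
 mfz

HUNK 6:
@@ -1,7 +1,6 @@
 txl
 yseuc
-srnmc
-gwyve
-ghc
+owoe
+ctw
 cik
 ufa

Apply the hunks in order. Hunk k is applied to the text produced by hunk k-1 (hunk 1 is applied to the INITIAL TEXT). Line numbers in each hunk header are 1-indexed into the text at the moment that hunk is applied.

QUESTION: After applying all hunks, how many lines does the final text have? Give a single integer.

Answer: 8

Derivation:
Hunk 1: at line 5 remove [wcrhz,oxrw,zspqn] add [eyhhz] -> 7 lines: txl yseuc bla gwyve ghc eyhhz ehbpb
Hunk 2: at line 5 remove [eyhhz] add [dgba,rmhgk,nnwi] -> 9 lines: txl yseuc bla gwyve ghc dgba rmhgk nnwi ehbpb
Hunk 3: at line 1 remove [bla] add [srnmc] -> 9 lines: txl yseuc srnmc gwyve ghc dgba rmhgk nnwi ehbpb
Hunk 4: at line 6 remove [rmhgk,nnwi] add [ivjie,ufa,mfz] -> 10 lines: txl yseuc srnmc gwyve ghc dgba ivjie ufa mfz ehbpb
Hunk 5: at line 4 remove [dgba,ivjie] add [cik] -> 9 lines: txl yseuc srnmc gwyve ghc cik ufa mfz ehbpb
Hunk 6: at line 1 remove [srnmc,gwyve,ghc] add [owoe,ctw] -> 8 lines: txl yseuc owoe ctw cik ufa mfz ehbpb
Final line count: 8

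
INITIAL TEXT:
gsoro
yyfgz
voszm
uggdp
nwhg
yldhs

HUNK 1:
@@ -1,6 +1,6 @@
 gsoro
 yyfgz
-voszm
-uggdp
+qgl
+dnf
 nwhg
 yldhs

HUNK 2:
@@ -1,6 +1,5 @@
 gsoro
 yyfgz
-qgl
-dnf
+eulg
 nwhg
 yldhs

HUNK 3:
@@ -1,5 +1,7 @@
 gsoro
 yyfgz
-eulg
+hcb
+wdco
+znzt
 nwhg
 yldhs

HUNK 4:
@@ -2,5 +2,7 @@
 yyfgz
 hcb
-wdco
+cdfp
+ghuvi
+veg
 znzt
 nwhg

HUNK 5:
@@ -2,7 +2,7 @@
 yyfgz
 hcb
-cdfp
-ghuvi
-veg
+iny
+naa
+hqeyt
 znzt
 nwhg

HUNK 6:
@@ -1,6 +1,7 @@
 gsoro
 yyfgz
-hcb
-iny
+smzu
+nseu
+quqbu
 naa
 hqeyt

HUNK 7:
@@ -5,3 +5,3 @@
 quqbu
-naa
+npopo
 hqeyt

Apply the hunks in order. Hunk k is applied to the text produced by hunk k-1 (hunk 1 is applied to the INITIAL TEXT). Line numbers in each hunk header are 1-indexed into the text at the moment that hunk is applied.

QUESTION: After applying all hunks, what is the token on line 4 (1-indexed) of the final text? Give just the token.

Hunk 1: at line 1 remove [voszm,uggdp] add [qgl,dnf] -> 6 lines: gsoro yyfgz qgl dnf nwhg yldhs
Hunk 2: at line 1 remove [qgl,dnf] add [eulg] -> 5 lines: gsoro yyfgz eulg nwhg yldhs
Hunk 3: at line 1 remove [eulg] add [hcb,wdco,znzt] -> 7 lines: gsoro yyfgz hcb wdco znzt nwhg yldhs
Hunk 4: at line 2 remove [wdco] add [cdfp,ghuvi,veg] -> 9 lines: gsoro yyfgz hcb cdfp ghuvi veg znzt nwhg yldhs
Hunk 5: at line 2 remove [cdfp,ghuvi,veg] add [iny,naa,hqeyt] -> 9 lines: gsoro yyfgz hcb iny naa hqeyt znzt nwhg yldhs
Hunk 6: at line 1 remove [hcb,iny] add [smzu,nseu,quqbu] -> 10 lines: gsoro yyfgz smzu nseu quqbu naa hqeyt znzt nwhg yldhs
Hunk 7: at line 5 remove [naa] add [npopo] -> 10 lines: gsoro yyfgz smzu nseu quqbu npopo hqeyt znzt nwhg yldhs
Final line 4: nseu

Answer: nseu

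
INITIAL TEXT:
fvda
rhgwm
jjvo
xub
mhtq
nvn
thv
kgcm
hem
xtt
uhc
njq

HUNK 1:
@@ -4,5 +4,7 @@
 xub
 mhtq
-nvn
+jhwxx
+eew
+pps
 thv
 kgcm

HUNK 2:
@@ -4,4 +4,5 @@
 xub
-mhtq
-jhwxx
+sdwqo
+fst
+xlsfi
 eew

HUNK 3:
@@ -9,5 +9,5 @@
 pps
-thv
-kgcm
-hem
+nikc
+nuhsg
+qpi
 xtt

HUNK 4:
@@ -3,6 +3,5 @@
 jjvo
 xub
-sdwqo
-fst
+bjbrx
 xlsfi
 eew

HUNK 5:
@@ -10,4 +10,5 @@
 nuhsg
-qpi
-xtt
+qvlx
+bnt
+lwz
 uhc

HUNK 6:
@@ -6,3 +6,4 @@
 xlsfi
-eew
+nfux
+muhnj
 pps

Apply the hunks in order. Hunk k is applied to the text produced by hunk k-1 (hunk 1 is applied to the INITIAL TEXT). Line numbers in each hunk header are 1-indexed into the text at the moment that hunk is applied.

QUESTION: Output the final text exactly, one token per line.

Answer: fvda
rhgwm
jjvo
xub
bjbrx
xlsfi
nfux
muhnj
pps
nikc
nuhsg
qvlx
bnt
lwz
uhc
njq

Derivation:
Hunk 1: at line 4 remove [nvn] add [jhwxx,eew,pps] -> 14 lines: fvda rhgwm jjvo xub mhtq jhwxx eew pps thv kgcm hem xtt uhc njq
Hunk 2: at line 4 remove [mhtq,jhwxx] add [sdwqo,fst,xlsfi] -> 15 lines: fvda rhgwm jjvo xub sdwqo fst xlsfi eew pps thv kgcm hem xtt uhc njq
Hunk 3: at line 9 remove [thv,kgcm,hem] add [nikc,nuhsg,qpi] -> 15 lines: fvda rhgwm jjvo xub sdwqo fst xlsfi eew pps nikc nuhsg qpi xtt uhc njq
Hunk 4: at line 3 remove [sdwqo,fst] add [bjbrx] -> 14 lines: fvda rhgwm jjvo xub bjbrx xlsfi eew pps nikc nuhsg qpi xtt uhc njq
Hunk 5: at line 10 remove [qpi,xtt] add [qvlx,bnt,lwz] -> 15 lines: fvda rhgwm jjvo xub bjbrx xlsfi eew pps nikc nuhsg qvlx bnt lwz uhc njq
Hunk 6: at line 6 remove [eew] add [nfux,muhnj] -> 16 lines: fvda rhgwm jjvo xub bjbrx xlsfi nfux muhnj pps nikc nuhsg qvlx bnt lwz uhc njq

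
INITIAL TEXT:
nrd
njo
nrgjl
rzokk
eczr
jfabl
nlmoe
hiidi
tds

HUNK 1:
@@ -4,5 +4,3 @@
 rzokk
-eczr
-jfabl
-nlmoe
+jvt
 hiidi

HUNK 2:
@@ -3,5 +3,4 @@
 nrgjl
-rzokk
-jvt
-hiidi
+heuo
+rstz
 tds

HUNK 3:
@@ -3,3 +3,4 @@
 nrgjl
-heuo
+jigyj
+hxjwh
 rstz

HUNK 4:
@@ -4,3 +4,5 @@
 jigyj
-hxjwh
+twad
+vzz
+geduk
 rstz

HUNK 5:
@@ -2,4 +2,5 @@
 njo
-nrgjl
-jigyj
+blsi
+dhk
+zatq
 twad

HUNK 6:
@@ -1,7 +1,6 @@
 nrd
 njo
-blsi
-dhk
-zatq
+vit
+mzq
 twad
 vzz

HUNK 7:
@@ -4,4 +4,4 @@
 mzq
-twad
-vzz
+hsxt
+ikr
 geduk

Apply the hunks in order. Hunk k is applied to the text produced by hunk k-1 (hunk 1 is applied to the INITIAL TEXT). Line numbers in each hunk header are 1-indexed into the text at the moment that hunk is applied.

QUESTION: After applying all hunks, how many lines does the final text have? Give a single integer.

Answer: 9

Derivation:
Hunk 1: at line 4 remove [eczr,jfabl,nlmoe] add [jvt] -> 7 lines: nrd njo nrgjl rzokk jvt hiidi tds
Hunk 2: at line 3 remove [rzokk,jvt,hiidi] add [heuo,rstz] -> 6 lines: nrd njo nrgjl heuo rstz tds
Hunk 3: at line 3 remove [heuo] add [jigyj,hxjwh] -> 7 lines: nrd njo nrgjl jigyj hxjwh rstz tds
Hunk 4: at line 4 remove [hxjwh] add [twad,vzz,geduk] -> 9 lines: nrd njo nrgjl jigyj twad vzz geduk rstz tds
Hunk 5: at line 2 remove [nrgjl,jigyj] add [blsi,dhk,zatq] -> 10 lines: nrd njo blsi dhk zatq twad vzz geduk rstz tds
Hunk 6: at line 1 remove [blsi,dhk,zatq] add [vit,mzq] -> 9 lines: nrd njo vit mzq twad vzz geduk rstz tds
Hunk 7: at line 4 remove [twad,vzz] add [hsxt,ikr] -> 9 lines: nrd njo vit mzq hsxt ikr geduk rstz tds
Final line count: 9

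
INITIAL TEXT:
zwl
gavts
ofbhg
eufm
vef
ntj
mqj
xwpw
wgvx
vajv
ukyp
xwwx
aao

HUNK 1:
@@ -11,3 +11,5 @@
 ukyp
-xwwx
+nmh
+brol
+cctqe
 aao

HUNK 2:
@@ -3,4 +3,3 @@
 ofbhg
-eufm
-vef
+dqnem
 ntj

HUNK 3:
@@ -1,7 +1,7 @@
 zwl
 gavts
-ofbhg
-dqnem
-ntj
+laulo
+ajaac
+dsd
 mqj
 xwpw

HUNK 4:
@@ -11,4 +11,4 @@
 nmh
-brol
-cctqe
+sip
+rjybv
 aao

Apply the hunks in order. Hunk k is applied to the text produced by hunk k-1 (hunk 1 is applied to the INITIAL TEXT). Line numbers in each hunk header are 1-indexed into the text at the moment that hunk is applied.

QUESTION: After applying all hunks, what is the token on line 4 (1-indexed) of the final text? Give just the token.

Hunk 1: at line 11 remove [xwwx] add [nmh,brol,cctqe] -> 15 lines: zwl gavts ofbhg eufm vef ntj mqj xwpw wgvx vajv ukyp nmh brol cctqe aao
Hunk 2: at line 3 remove [eufm,vef] add [dqnem] -> 14 lines: zwl gavts ofbhg dqnem ntj mqj xwpw wgvx vajv ukyp nmh brol cctqe aao
Hunk 3: at line 1 remove [ofbhg,dqnem,ntj] add [laulo,ajaac,dsd] -> 14 lines: zwl gavts laulo ajaac dsd mqj xwpw wgvx vajv ukyp nmh brol cctqe aao
Hunk 4: at line 11 remove [brol,cctqe] add [sip,rjybv] -> 14 lines: zwl gavts laulo ajaac dsd mqj xwpw wgvx vajv ukyp nmh sip rjybv aao
Final line 4: ajaac

Answer: ajaac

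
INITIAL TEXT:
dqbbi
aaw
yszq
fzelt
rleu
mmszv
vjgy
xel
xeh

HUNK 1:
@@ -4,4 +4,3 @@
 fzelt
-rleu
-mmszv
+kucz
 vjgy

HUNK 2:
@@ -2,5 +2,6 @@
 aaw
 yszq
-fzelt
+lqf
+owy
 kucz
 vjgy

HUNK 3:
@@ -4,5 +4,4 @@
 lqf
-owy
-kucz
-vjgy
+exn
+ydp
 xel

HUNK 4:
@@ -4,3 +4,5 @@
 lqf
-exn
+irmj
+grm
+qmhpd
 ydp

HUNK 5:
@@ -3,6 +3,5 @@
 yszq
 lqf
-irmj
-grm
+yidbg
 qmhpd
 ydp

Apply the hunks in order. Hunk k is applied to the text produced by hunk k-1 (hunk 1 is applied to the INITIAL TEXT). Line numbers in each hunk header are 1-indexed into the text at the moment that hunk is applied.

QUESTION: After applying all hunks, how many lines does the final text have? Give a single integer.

Answer: 9

Derivation:
Hunk 1: at line 4 remove [rleu,mmszv] add [kucz] -> 8 lines: dqbbi aaw yszq fzelt kucz vjgy xel xeh
Hunk 2: at line 2 remove [fzelt] add [lqf,owy] -> 9 lines: dqbbi aaw yszq lqf owy kucz vjgy xel xeh
Hunk 3: at line 4 remove [owy,kucz,vjgy] add [exn,ydp] -> 8 lines: dqbbi aaw yszq lqf exn ydp xel xeh
Hunk 4: at line 4 remove [exn] add [irmj,grm,qmhpd] -> 10 lines: dqbbi aaw yszq lqf irmj grm qmhpd ydp xel xeh
Hunk 5: at line 3 remove [irmj,grm] add [yidbg] -> 9 lines: dqbbi aaw yszq lqf yidbg qmhpd ydp xel xeh
Final line count: 9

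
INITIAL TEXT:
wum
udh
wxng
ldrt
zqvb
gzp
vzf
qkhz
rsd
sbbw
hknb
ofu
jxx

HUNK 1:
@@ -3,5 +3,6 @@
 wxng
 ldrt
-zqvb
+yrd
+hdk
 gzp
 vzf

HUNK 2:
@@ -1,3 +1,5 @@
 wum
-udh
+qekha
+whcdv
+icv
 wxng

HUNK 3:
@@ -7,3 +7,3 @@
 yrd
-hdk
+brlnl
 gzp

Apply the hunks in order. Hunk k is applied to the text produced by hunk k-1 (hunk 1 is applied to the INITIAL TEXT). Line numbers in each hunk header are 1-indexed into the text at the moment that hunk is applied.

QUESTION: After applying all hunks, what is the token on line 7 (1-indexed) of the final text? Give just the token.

Hunk 1: at line 3 remove [zqvb] add [yrd,hdk] -> 14 lines: wum udh wxng ldrt yrd hdk gzp vzf qkhz rsd sbbw hknb ofu jxx
Hunk 2: at line 1 remove [udh] add [qekha,whcdv,icv] -> 16 lines: wum qekha whcdv icv wxng ldrt yrd hdk gzp vzf qkhz rsd sbbw hknb ofu jxx
Hunk 3: at line 7 remove [hdk] add [brlnl] -> 16 lines: wum qekha whcdv icv wxng ldrt yrd brlnl gzp vzf qkhz rsd sbbw hknb ofu jxx
Final line 7: yrd

Answer: yrd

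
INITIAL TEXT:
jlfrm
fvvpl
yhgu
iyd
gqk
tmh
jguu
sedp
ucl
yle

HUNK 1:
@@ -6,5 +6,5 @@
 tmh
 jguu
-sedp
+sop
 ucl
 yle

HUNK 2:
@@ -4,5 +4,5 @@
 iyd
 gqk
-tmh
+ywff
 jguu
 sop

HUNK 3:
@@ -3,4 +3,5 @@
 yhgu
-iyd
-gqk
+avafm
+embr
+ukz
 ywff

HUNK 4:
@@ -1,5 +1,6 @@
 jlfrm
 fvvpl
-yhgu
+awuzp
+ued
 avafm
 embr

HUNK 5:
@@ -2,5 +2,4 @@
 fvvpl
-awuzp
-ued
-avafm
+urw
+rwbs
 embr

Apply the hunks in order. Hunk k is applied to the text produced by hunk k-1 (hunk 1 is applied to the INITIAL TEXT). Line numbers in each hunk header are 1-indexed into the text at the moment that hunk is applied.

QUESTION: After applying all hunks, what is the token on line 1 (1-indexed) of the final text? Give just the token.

Hunk 1: at line 6 remove [sedp] add [sop] -> 10 lines: jlfrm fvvpl yhgu iyd gqk tmh jguu sop ucl yle
Hunk 2: at line 4 remove [tmh] add [ywff] -> 10 lines: jlfrm fvvpl yhgu iyd gqk ywff jguu sop ucl yle
Hunk 3: at line 3 remove [iyd,gqk] add [avafm,embr,ukz] -> 11 lines: jlfrm fvvpl yhgu avafm embr ukz ywff jguu sop ucl yle
Hunk 4: at line 1 remove [yhgu] add [awuzp,ued] -> 12 lines: jlfrm fvvpl awuzp ued avafm embr ukz ywff jguu sop ucl yle
Hunk 5: at line 2 remove [awuzp,ued,avafm] add [urw,rwbs] -> 11 lines: jlfrm fvvpl urw rwbs embr ukz ywff jguu sop ucl yle
Final line 1: jlfrm

Answer: jlfrm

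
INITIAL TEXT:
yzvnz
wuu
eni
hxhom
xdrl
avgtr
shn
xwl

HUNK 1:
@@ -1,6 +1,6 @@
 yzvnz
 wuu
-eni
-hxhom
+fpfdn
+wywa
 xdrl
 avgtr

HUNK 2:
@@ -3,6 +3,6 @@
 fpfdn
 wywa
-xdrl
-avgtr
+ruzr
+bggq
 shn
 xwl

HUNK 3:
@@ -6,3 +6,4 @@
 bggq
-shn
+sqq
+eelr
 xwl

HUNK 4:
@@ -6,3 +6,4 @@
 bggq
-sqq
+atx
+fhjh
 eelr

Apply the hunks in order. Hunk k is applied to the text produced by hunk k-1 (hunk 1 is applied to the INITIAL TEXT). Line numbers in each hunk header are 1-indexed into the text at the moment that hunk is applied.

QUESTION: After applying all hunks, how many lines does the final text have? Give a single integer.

Hunk 1: at line 1 remove [eni,hxhom] add [fpfdn,wywa] -> 8 lines: yzvnz wuu fpfdn wywa xdrl avgtr shn xwl
Hunk 2: at line 3 remove [xdrl,avgtr] add [ruzr,bggq] -> 8 lines: yzvnz wuu fpfdn wywa ruzr bggq shn xwl
Hunk 3: at line 6 remove [shn] add [sqq,eelr] -> 9 lines: yzvnz wuu fpfdn wywa ruzr bggq sqq eelr xwl
Hunk 4: at line 6 remove [sqq] add [atx,fhjh] -> 10 lines: yzvnz wuu fpfdn wywa ruzr bggq atx fhjh eelr xwl
Final line count: 10

Answer: 10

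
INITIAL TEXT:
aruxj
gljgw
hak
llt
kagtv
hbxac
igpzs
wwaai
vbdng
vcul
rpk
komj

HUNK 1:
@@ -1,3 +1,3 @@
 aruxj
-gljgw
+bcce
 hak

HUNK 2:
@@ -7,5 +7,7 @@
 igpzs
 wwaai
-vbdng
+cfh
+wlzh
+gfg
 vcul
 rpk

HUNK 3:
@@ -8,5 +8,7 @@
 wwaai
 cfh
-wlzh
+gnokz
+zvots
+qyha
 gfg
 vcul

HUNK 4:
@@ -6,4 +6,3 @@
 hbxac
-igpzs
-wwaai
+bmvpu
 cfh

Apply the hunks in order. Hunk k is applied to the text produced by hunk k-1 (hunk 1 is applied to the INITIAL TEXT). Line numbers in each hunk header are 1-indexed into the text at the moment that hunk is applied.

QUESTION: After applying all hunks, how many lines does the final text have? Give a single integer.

Hunk 1: at line 1 remove [gljgw] add [bcce] -> 12 lines: aruxj bcce hak llt kagtv hbxac igpzs wwaai vbdng vcul rpk komj
Hunk 2: at line 7 remove [vbdng] add [cfh,wlzh,gfg] -> 14 lines: aruxj bcce hak llt kagtv hbxac igpzs wwaai cfh wlzh gfg vcul rpk komj
Hunk 3: at line 8 remove [wlzh] add [gnokz,zvots,qyha] -> 16 lines: aruxj bcce hak llt kagtv hbxac igpzs wwaai cfh gnokz zvots qyha gfg vcul rpk komj
Hunk 4: at line 6 remove [igpzs,wwaai] add [bmvpu] -> 15 lines: aruxj bcce hak llt kagtv hbxac bmvpu cfh gnokz zvots qyha gfg vcul rpk komj
Final line count: 15

Answer: 15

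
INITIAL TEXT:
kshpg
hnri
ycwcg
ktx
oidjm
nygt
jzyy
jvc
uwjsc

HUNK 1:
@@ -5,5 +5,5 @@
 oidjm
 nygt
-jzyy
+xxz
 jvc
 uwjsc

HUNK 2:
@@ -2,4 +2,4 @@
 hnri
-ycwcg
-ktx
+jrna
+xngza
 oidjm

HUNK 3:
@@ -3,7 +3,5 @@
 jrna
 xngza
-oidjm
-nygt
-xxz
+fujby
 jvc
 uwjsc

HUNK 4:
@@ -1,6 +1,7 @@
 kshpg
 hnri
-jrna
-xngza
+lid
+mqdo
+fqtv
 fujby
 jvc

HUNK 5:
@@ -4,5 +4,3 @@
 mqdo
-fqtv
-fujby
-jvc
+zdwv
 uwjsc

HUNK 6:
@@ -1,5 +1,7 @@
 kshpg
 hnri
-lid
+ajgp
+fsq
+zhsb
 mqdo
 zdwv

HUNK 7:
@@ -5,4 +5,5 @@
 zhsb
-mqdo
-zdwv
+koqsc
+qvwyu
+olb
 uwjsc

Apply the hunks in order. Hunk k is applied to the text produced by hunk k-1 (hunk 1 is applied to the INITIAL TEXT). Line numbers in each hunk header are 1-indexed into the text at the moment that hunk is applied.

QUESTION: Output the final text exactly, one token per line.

Answer: kshpg
hnri
ajgp
fsq
zhsb
koqsc
qvwyu
olb
uwjsc

Derivation:
Hunk 1: at line 5 remove [jzyy] add [xxz] -> 9 lines: kshpg hnri ycwcg ktx oidjm nygt xxz jvc uwjsc
Hunk 2: at line 2 remove [ycwcg,ktx] add [jrna,xngza] -> 9 lines: kshpg hnri jrna xngza oidjm nygt xxz jvc uwjsc
Hunk 3: at line 3 remove [oidjm,nygt,xxz] add [fujby] -> 7 lines: kshpg hnri jrna xngza fujby jvc uwjsc
Hunk 4: at line 1 remove [jrna,xngza] add [lid,mqdo,fqtv] -> 8 lines: kshpg hnri lid mqdo fqtv fujby jvc uwjsc
Hunk 5: at line 4 remove [fqtv,fujby,jvc] add [zdwv] -> 6 lines: kshpg hnri lid mqdo zdwv uwjsc
Hunk 6: at line 1 remove [lid] add [ajgp,fsq,zhsb] -> 8 lines: kshpg hnri ajgp fsq zhsb mqdo zdwv uwjsc
Hunk 7: at line 5 remove [mqdo,zdwv] add [koqsc,qvwyu,olb] -> 9 lines: kshpg hnri ajgp fsq zhsb koqsc qvwyu olb uwjsc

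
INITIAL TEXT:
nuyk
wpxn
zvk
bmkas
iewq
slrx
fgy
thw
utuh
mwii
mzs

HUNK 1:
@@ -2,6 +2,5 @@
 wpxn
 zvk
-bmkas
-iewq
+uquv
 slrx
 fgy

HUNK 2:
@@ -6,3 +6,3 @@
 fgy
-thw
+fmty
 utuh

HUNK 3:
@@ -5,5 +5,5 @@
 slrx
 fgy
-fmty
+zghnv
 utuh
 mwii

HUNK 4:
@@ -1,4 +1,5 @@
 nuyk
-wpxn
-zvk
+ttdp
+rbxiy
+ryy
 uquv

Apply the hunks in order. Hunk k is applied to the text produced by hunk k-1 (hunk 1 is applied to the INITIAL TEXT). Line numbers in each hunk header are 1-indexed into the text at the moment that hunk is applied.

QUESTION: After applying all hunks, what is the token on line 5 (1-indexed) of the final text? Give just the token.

Hunk 1: at line 2 remove [bmkas,iewq] add [uquv] -> 10 lines: nuyk wpxn zvk uquv slrx fgy thw utuh mwii mzs
Hunk 2: at line 6 remove [thw] add [fmty] -> 10 lines: nuyk wpxn zvk uquv slrx fgy fmty utuh mwii mzs
Hunk 3: at line 5 remove [fmty] add [zghnv] -> 10 lines: nuyk wpxn zvk uquv slrx fgy zghnv utuh mwii mzs
Hunk 4: at line 1 remove [wpxn,zvk] add [ttdp,rbxiy,ryy] -> 11 lines: nuyk ttdp rbxiy ryy uquv slrx fgy zghnv utuh mwii mzs
Final line 5: uquv

Answer: uquv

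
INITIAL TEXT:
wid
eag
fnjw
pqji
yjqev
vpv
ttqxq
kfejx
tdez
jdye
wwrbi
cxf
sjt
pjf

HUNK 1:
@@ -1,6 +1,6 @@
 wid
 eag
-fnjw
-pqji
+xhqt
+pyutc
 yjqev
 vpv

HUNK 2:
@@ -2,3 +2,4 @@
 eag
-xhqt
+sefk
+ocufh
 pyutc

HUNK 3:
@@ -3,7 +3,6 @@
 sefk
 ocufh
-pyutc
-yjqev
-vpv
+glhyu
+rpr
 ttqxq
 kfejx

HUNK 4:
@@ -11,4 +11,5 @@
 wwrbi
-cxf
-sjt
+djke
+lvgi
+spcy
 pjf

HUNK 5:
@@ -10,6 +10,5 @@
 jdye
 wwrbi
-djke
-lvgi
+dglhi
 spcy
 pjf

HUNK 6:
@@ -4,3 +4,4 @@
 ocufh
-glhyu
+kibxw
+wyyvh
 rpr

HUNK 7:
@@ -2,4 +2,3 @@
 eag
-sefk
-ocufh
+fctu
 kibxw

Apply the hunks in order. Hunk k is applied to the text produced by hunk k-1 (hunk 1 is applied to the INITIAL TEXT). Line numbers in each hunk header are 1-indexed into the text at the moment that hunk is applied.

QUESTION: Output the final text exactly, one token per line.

Hunk 1: at line 1 remove [fnjw,pqji] add [xhqt,pyutc] -> 14 lines: wid eag xhqt pyutc yjqev vpv ttqxq kfejx tdez jdye wwrbi cxf sjt pjf
Hunk 2: at line 2 remove [xhqt] add [sefk,ocufh] -> 15 lines: wid eag sefk ocufh pyutc yjqev vpv ttqxq kfejx tdez jdye wwrbi cxf sjt pjf
Hunk 3: at line 3 remove [pyutc,yjqev,vpv] add [glhyu,rpr] -> 14 lines: wid eag sefk ocufh glhyu rpr ttqxq kfejx tdez jdye wwrbi cxf sjt pjf
Hunk 4: at line 11 remove [cxf,sjt] add [djke,lvgi,spcy] -> 15 lines: wid eag sefk ocufh glhyu rpr ttqxq kfejx tdez jdye wwrbi djke lvgi spcy pjf
Hunk 5: at line 10 remove [djke,lvgi] add [dglhi] -> 14 lines: wid eag sefk ocufh glhyu rpr ttqxq kfejx tdez jdye wwrbi dglhi spcy pjf
Hunk 6: at line 4 remove [glhyu] add [kibxw,wyyvh] -> 15 lines: wid eag sefk ocufh kibxw wyyvh rpr ttqxq kfejx tdez jdye wwrbi dglhi spcy pjf
Hunk 7: at line 2 remove [sefk,ocufh] add [fctu] -> 14 lines: wid eag fctu kibxw wyyvh rpr ttqxq kfejx tdez jdye wwrbi dglhi spcy pjf

Answer: wid
eag
fctu
kibxw
wyyvh
rpr
ttqxq
kfejx
tdez
jdye
wwrbi
dglhi
spcy
pjf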